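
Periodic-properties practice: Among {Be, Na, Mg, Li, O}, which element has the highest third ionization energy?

IE_3 is the cost of taking one more electron from the +2 cation: Be²⁺ is the bare [He] core; Na²⁺ is already 1 electron into the core; Mg²⁺ is the bare [Ne] core; Li²⁺ is already 1 electron into the core; O²⁺ still has 4 valence electrons.
Pulling an electron out of a noble-gas core costs far more than removing a remaining valence electron, so Na, Mg, Li and Be sit at the high end of IE_3.
Approximate IE_3 values (kJ/mol): Be 14849, Na 6910, Mg 7733, Li 11815, O 5300.
Overall IE_3 order: O < Na < Mg < Li < Be.

Be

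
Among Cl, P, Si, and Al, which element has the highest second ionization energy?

Cl

IE_2 is the cost of taking one more electron from the +1 cation: Cl⁺ still has 6 valence electrons; P⁺ still has 4 valence electrons; Si⁺ still has 3 valence electrons; Al⁺ still has 2 valence electrons.
All are still removing valence electrons, so compare the +1 ions as you would atoms: IE_2 generally rises across a period (higher Z_eff) and falls down a group (larger shell), subject to the usual subshell exceptions.
Valence configurations: Cl⁺ [Ne]3s²3p⁴, P⁺ [Ne]3s²3p², Si⁺ [Ne]3s²3p¹, Al⁺ [Ne]3s².
Si⁺ loses a lone 3p electron whereas Al⁺ must break into a filled 3s² pair, so IE_2(Al) > IE_2(Si) even though Si has the higher nuclear charge.
The numbers (kJ/mol): Cl 2298, P 1907, Si 1577, Al 1817.
Hence IE_2: Si < Al < P < Cl.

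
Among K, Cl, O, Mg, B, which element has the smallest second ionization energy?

Mg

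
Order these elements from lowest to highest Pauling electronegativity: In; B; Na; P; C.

B is in period 2, group 13; C is in period 2, group 14; Na is in period 3, group 1; P is in period 3, group 15; In is in period 5, group 13.
Atoms toward the upper right of the periodic table pull bonding electrons most strongly.
Neither a single period nor a single group — weigh both effects.
In > Na: period and group pull opposite ways; the across-period shift dominates (1.78 vs 0.93).
B > In: they share group 13; the group trend gives B the larger value.
P > B: period and group pull opposite ways; the across-period shift dominates (2.19 vs 2.04).
C > P: the two effects oppose for this pair; the down-group effect wins (2.55 vs 2.19).
For reference (Pauling): B 2.04, C 2.55, Na 0.93, P 2.19, In 1.78.
So from lowest to highest: Na < In < B < P < C.

Na < In < B < P < C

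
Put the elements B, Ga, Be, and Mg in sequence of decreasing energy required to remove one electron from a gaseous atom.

Be is in period 2, group 2; B is in period 2, group 13; Mg is in period 3, group 2; Ga is in period 4, group 13.
Removing the outermost electron gets harder across a period and easier down a group.
These span different periods and groups, so the two trends combine.
Mg > Ga: period and group pull opposite ways; the down-group shift dominates (738 vs 579 kJ/mol).
B > Mg: relative to Mg, both the across-period and down-group shifts push B's first ionization energy up.
Be > B: this pair runs against the simple trend — see the exception note.
Note the exception: Be has a higher first ionization energy than B, contrary to the simple trend — removing B's lone 2p electron is easier than breaking Be's filled 2s².
Tabulated first ionization energy (kJ/mol): Be 900, B 801, Mg 738, Ga 579.
So from highest to lowest: Be > B > Mg > Ga.

Be > B > Mg > Ga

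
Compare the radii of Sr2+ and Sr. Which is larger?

Sr

Forming Sr2+ removes 2 electrons from Sr. Fewer electrons for the same nuclear charge means less shielding and a higher Z_eff on the remaining electrons, and for main-group metals the entire outer shell is lost.
A cation is smaller than its parent atom: Sr2+ < Sr.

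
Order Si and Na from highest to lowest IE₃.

Na > Si

After 2 electrons have been removed, what remains? Si²⁺ still has 2 valence electrons; Na²⁺ is already 1 electron into the core.
Core electrons are held far more tightly than valence electrons, so Na tops the IE_3 order.
The numbers (kJ/mol): Si 3232, Na 6910.
So the third ionization energies run Si < Na.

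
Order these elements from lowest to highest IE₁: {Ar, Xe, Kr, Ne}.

Ne is in period 2, group 18; Ar is in period 3, group 18; Kr is in period 4, group 18; Xe is in period 5, group 18.
IE₁ increases left→right with effective nuclear charge and decreases top→bottom as the valence shell moves farther out.
All are in group 18, so first ionization energy increases up the group.
So from lowest to highest: Xe < Kr < Ar < Ne.

Xe < Kr < Ar < Ne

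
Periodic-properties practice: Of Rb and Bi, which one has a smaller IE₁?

Rb

Removing the outermost electron gets harder across a period and easier down a group.
These span different periods and groups, so the two trends combine.
Bi > Rb: period and group pull opposite ways; the across-period shift dominates (703 vs 403 kJ/mol).
Tabulated first ionization energy (kJ/mol): Rb 403, Bi 703.
So Rb has the smaller IE₁ (Rb < Bi).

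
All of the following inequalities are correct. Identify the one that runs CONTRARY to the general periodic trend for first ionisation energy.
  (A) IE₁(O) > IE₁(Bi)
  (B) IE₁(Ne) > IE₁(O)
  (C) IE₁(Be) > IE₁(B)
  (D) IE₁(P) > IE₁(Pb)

The general trend: first ionisation energy increases across a period and decreases down a group.
(A) O (period 2, group 16) vs Bi (period 6, group 15): the stated order agrees with the simple trend.
(B) Ne (period 2, group 18) vs O (period 2, group 16): the stated order agrees with the simple trend.
(C) Be (period 2, group 2) vs B (period 2, group 13): the stated order contradicts the simple trend.
(D) P (period 3, group 15) vs Pb (period 6, group 14): the stated order agrees with the simple trend.
The exception is (C): removing B's lone 2p electron is easier than breaking Be's filled 2s².

(C)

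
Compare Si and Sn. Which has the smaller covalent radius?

Si

Si is in period 3, group 14; Sn is in period 5, group 14.
Radius decreases left→right (rising Z_eff, same n) and increases top→bottom (higher n).
All are in group 14, so atomic radius increases down the group.
So Si has the smaller covalent radius (Si < Sn).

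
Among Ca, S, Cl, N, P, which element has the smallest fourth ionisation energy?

S

Consider each +3 ion: Ca³⁺ is already 1 electron into the core; S³⁺ still has 3 valence electrons; Cl³⁺ still has 4 valence electrons; N³⁺ still has 2 valence electrons; P³⁺ still has 2 valence electrons.
Usually core removal costs more than valence removal, but here the competition is close: a tightly held n=2 valence electron can cost more to remove than an n=3 core electron, so the actual values have to decide it.
Valence configurations: S³⁺ [Ne]3s²3p¹, Cl³⁺ [Ne]3s²3p², N³⁺ [He]2s², P³⁺ [Ne]3s².
S³⁺ loses a lone 3p electron whereas P³⁺ must break into a filled 3s² pair, so IE_4(P) > IE_4(S) even though S has the higher nuclear charge.
The numbers (kJ/mol): Ca 6491, S 4556, Cl 5159, N 7475, P 4964.
Hence IE_4: S < P < Cl < Ca < N.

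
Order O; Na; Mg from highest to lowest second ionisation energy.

Na, O, Mg

Consider each +1 ion: O⁺ still has 5 valence electrons; Na⁺ is the bare [Ne] core; Mg⁺ still has 1 valence electron.
Pulling an electron out of a noble-gas core costs far more than removing a remaining valence electron, so Na sits at the high end of IE_2.
Valence configurations: O⁺ [He]2s²2p³, Mg⁺ [Ne]3s¹.
Tabulated IE_2 (kJ/mol): O 3388, Na 4562, Mg 1451.
Hence IE_2: Mg < O < Na.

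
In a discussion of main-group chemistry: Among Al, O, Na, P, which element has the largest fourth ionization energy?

Al

IE_4 is the cost of taking one more electron from the +3 cation: Al³⁺ is the bare [Ne] core; O³⁺ still has 3 valence electrons; Na³⁺ is already 2 electrons into the core; P³⁺ still has 2 valence electrons.
Breaking into a closed-shell core is much more expensive than removing a leftover valence electron — Na and Al have the largest IE_4 here.
Valence configurations: O³⁺ [He]2s²2p¹, P³⁺ [Ne]3s².
Tabulated IE_4 (kJ/mol): Al 11577, O 7469, Na 9543, P 4964.
Overall IE_4 order: P < O < Na < Al.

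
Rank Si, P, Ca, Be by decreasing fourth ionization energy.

Be, Ca, P, Si

Consider each +3 ion: Si³⁺ still has 1 valence electron; P³⁺ still has 2 valence electrons; Ca³⁺ is already 1 electron into the core; Be³⁺ is already 1 electron into the core.
Pulling an electron out of a noble-gas core costs far more than removing a remaining valence electron, so Ca and Be sit at the high end of IE_4.
Valence configurations: Si³⁺ [Ne]3s¹, P³⁺ [Ne]3s².
The numbers (kJ/mol): Si 4356, P 4964, Ca 6491, Be 21007.
So the fourth ionization energies run Si < P < Ca < Be.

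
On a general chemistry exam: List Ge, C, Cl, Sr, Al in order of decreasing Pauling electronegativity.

Cl > C > Ge > Al > Sr

C is in period 2, group 14; Al is in period 3, group 13; Cl is in period 3, group 17; Ge is in period 4, group 14; Sr is in period 5, group 2.
EN rises left→right (higher Z_eff, smaller atoms) and falls top→bottom (larger, more shielded atoms).
Neither a single period nor a single group — weigh both effects.
Al > Sr: relative to Sr, both the across-period and down-group shifts push Al's electronegativity up.
Ge > Al: period and group pull opposite ways; the across-period shift dominates (2.01 vs 1.61).
C > Ge: C sits above Ge in group 14, so the down-group effect alone puts C higher.
Cl > C: the two effects oppose for this pair; the across-period effect wins (3.16 vs 2.55).
Approximate values (Pauling): C 2.55, Al 1.61, Cl 3.16, Ge 2.01, Sr 0.95.
So from highest to lowest: Cl > C > Ge > Al > Sr.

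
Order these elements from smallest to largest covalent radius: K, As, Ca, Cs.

As < Ca < K < Cs

K is in period 4, group 1; Ca is in period 4, group 2; As is in period 4, group 15; Cs is in period 6, group 1.
Atomic radius shrinks across a period as nuclear charge pulls the same shell inward, and grows down a group as new shells are added.
These span different periods and groups, so the two trends combine.
Ca > As: Ca lies to the left of As in period 4, so the across-period effect alone puts Ca larger.
K > Ca: both are in period 4; the period trend gives K the larger value.
Cs > K: they share group 1; the group trend gives Cs the larger value.
For reference (pm): K 196, Ca 171, As 121, Cs 232.
So from smallest to largest: As < Ca < K < Cs.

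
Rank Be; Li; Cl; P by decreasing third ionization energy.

Be > Li > Cl > P

After 2 electrons have been removed, what remains? Be²⁺ is the bare [He] core; Li²⁺ is already 1 electron into the core; Cl²⁺ still has 5 valence electrons; P²⁺ still has 3 valence electrons.
Pulling an electron out of a noble-gas core costs far more than removing a remaining valence electron, so Li and Be sit at the high end of IE_3.
Valence configurations: Cl²⁺ [Ne]3s²3p³, P²⁺ [Ne]3s²3p¹.
Approximate IE_3 values (kJ/mol): Be 14849, Li 11815, Cl 3822, P 2914.
Putting it together, IE_3: P < Cl < Li < Be.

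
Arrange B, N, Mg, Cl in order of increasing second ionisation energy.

Mg < Cl < B < N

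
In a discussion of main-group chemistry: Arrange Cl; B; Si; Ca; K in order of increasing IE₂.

Ca < Si < Cl < B < K

IE_2 is the cost of taking one more electron from the +1 cation: Cl⁺ still has 6 valence electrons; B⁺ still has 2 valence electrons; Si⁺ still has 3 valence electrons; Ca⁺ still has 1 valence electron; K⁺ is the bare [Ar] core.
Breaking into a closed-shell core is much more expensive than removing a leftover valence electron — K has the largest IE_2 here.
Valence configurations: Cl⁺ [Ne]3s²3p⁴, B⁺ [He]2s², Si⁺ [Ne]3s²3p¹, Ca⁺ [Ar]4s¹.
Tabulated IE_2 (kJ/mol): Cl 2298, B 2427, Si 1577, Ca 1145, K 3052.
Putting it together, IE_2: Ca < Si < Cl < B < K.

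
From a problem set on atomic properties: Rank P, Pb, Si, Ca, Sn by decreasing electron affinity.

Si is in period 3, group 14; P is in period 3, group 15; Ca is in period 4, group 2; Sn is in period 5, group 14; Pb is in period 6, group 14.
Electron affinity generally becomes more exothermic across a period toward the halogens and less exothermic down a group.
Neither a single period nor a single group — weigh both effects.
Pb > Ca: the two effects oppose for this pair; the across-period effect wins (35 vs 2 kJ/mol).
P > Pb: relative to Pb, both the across-period and down-group shifts push P's electron affinity up.
Sn > P: this pair runs against the simple trend — see the exception note.
Si > Sn: Si sits above Sn in group 14, so the down-group effect alone puts Si higher.
Note the exception: Sn has a higher electron affinity than P, contrary to the simple trend — adding an electron to P's half-filled np³ subshell costs electron-pairing energy.
Note the exception: Si has a higher electron affinity than P, contrary to the simple trend — adding an electron to P's half-filled 3p³ is unfavourable, so Si (3p²) has the more exothermic EA.
Tabulated electron affinity (kJ/mol): Si 134, P 72, Ca 2, Sn 107, Pb 35.
So from highest to lowest: Si > Sn > P > Pb > Ca.

Si > Sn > P > Pb > Ca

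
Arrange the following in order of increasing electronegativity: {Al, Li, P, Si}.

Li < Al < Si < P

Li is in period 2, group 1; Al is in period 3, group 13; Si is in period 3, group 14; P is in period 3, group 15.
Smaller atoms with higher effective nuclear charge are more electronegative.
Here both period and group differ, so the two effects have to be weighed against each other.
Al > Li: period and group pull opposite ways; the across-period shift dominates (1.61 vs 0.98).
Si > Al: Si lies to the right of Al in period 3, so the across-period effect alone puts Si higher.
P > Si: P lies to the right of Si in period 3, so the across-period effect alone puts P higher.
For reference (Pauling): Li 0.98, Al 1.61, Si 1.90, P 2.19.
So from lowest to highest: Li < Al < Si < P.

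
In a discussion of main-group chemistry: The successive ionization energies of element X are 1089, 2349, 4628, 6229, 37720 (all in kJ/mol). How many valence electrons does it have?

4

Look for the largest jump between consecutive ionization energies: IE5/IE4 ≈ 6.1, far larger than any earlier ratio.
That jump marks the point where a core electron is being removed. So the atom has 4 valence electrons.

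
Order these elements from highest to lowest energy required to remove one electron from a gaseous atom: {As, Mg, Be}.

Be is in period 2, group 2; Mg is in period 3, group 2; As is in period 4, group 15.
IE₁ increases left→right with effective nuclear charge and decreases top→bottom as the valence shell moves farther out.
Neither a single period nor a single group — weigh both effects.
Be > Mg: they share group 2; the group trend gives Be the larger value.
As > Be: the two effects oppose for this pair; the across-period effect wins (947 vs 900 kJ/mol).
For reference (kJ/mol): Be 900, Mg 738, As 947.
So from highest to lowest: As > Be > Mg.

As, Be, Mg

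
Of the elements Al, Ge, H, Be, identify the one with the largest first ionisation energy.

H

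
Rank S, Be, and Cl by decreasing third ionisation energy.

Be > Cl > S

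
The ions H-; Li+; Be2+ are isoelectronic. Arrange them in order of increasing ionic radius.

All of these have 2 electrons, so size is governed by nuclear charge alone: the more protons, the stronger the pull on the same electron cloud, and the smaller the ion.
Nuclear charges: Be2+ (Z=4), Li+ (Z=3), H- (Z=1).
Smallest to largest: Be2+ < Li+ < H-.

Be2+, Li+, H-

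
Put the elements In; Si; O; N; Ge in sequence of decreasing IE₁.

Across a period the outer electron is held more tightly (higher IE₁); down a group it sits in a higher shell, more shielded, and comes off more easily.
Here both period and group differ, so the two effects have to be weighed against each other.
Ge > In: relative to In, both the across-period and down-group shifts push Ge's first ionization energy up.
Si > Ge: Si sits above Ge in group 14, so the down-group effect alone puts Si higher.
O > Si: relative to Si, both the across-period and down-group shifts push O's first ionization energy up.
N > O: this pair runs against the simple trend — see the exception note.
Note the exception: N has a higher first ionization energy than O, contrary to the simple trend — pairing an electron in O's 2p⁴ costs repulsion energy, so O ionizes more easily than half-filled N (2p³).
For reference (kJ/mol): N 1402, O 1314, Si 786, Ge 762, In 558.
So from highest to lowest: N > O > Si > Ge > In.

N, O, Si, Ge, In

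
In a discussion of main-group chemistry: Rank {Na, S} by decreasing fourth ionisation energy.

Na > S

IE_4 is the cost of taking one more electron from the +3 cation: Na³⁺ is already 2 electrons into the core; S³⁺ still has 3 valence electrons.
Breaking into a closed-shell core is much more expensive than removing a leftover valence electron — Na has the largest IE_4 here.
The numbers (kJ/mol): Na 9543, S 4556.
Putting it together, IE_4: S < Na.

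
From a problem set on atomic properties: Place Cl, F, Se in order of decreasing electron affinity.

Cl > F > Se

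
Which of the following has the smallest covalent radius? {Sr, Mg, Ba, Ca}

Mg is in period 3, group 2; Ca is in period 4, group 2; Sr is in period 5, group 2; Ba is in period 6, group 2.
Moving right in a period, electrons are added to the same shell under a stronger nuclear pull, so atoms get smaller; moving down, a new shell is opened and atoms get larger.
All are in group 2, so atomic radius increases down the group.
The smallest covalent radius among these belongs to Mg.

Mg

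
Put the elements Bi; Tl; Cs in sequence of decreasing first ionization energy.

Bi > Tl > Cs

Cs is in period 6, group 1; Tl is in period 6, group 13; Bi is in period 6, group 15.
Across a period the outer electron is held more tightly (higher IE₁); down a group it sits in a higher shell, more shielded, and comes off more easily.
All lie in period 6, so first ionization energy increases left to right.
So from highest to lowest: Bi > Tl > Cs.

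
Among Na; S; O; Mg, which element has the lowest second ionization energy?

IE_2 is the cost of taking one more electron from the +1 cation: Na⁺ is the bare [Ne] core; S⁺ still has 5 valence electrons; O⁺ still has 5 valence electrons; Mg⁺ still has 1 valence electron.
Breaking into a closed-shell core is much more expensive than removing a leftover valence electron — Na has the largest IE_2 here.
Valence configurations: S⁺ [Ne]3s²3p³, O⁺ [He]2s²2p³, Mg⁺ [Ne]3s¹.
The numbers (kJ/mol): Na 4562, S 2252, O 3388, Mg 1451.
Hence IE_2: Mg < S < O < Na.

Mg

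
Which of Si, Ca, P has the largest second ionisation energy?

P

After 1 electron has been removed, what remains? Si⁺ still has 3 valence electrons; Ca⁺ still has 1 valence electron; P⁺ still has 4 valence electrons.
All are still removing valence electrons, so compare the +1 ions as you would atoms: IE_2 generally rises across a period (higher Z_eff) and falls down a group (larger shell), subject to the usual subshell exceptions.
Valence configurations: Si⁺ [Ne]3s²3p¹, Ca⁺ [Ar]4s¹, P⁺ [Ne]3s²3p².
Approximate IE_2 values (kJ/mol): Si 1577, Ca 1145, P 1907.
So the second ionization energies run Ca < Si < P.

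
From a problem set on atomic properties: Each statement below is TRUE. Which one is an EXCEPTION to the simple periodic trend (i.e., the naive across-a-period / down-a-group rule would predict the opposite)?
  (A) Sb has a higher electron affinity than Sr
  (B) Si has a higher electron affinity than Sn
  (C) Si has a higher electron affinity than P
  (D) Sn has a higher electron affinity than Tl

The general trend: electron affinity increases across a period and decreases down a group.
(A) Sb (period 5, group 15) vs Sr (period 5, group 2): the stated order agrees with the simple trend.
(B) Si (period 3, group 14) vs Sn (period 5, group 14): the stated order agrees with the simple trend.
(C) Si (period 3, group 14) vs P (period 3, group 15): the stated order contradicts the simple trend.
(D) Sn (period 5, group 14) vs Tl (period 6, group 13): the stated order agrees with the simple trend.
The exception is (C): adding an electron to P's half-filled 3p³ is unfavourable, so Si (3p²) has the more exothermic EA.

(C)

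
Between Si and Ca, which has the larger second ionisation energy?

Si

The second ionization energy removes an electron from the +1 ion. For each element: Si⁺ still has 3 valence electrons; Ca⁺ still has 1 valence electron.
All are still removing valence electrons, so compare the +1 ions as you would atoms: IE_2 generally rises across a period (higher Z_eff) and falls down a group (larger shell), subject to the usual subshell exceptions.
Valence configurations: Si⁺ [Ne]3s²3p¹, Ca⁺ [Ar]4s¹.
The numbers (kJ/mol): Si 1577, Ca 1145.
Overall IE_2 order: Ca < Si.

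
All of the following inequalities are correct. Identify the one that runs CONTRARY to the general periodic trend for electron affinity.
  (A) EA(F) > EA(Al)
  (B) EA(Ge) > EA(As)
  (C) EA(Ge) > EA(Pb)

(B)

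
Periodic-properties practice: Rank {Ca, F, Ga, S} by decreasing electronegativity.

F, S, Ga, Ca

EN rises left→right (higher Z_eff, smaller atoms) and falls top→bottom (larger, more shielded atoms).
These span different periods and groups, so the two trends combine.
Ga > Ca: Ga lies to the right of Ca in period 4, so the across-period effect alone puts Ga higher.
S > Ga: both effects reinforce here, so S is clearly the higher of the two.
F > S: both effects reinforce here, so F is clearly the higher of the two.
For reference (Pauling): F 3.98, S 2.58, Ca 1.00, Ga 1.81.
So from highest to lowest: F > S > Ga > Ca.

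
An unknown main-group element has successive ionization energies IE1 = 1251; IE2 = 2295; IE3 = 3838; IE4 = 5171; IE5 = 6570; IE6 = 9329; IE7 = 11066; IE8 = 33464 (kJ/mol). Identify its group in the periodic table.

Group 17

Look for the largest jump between consecutive ionization energies: IE8/IE7 ≈ 3.0, far larger than any earlier ratio.
That jump marks the point where a core electron is being removed. So the atom has 7 valence electrons.
A main-group element with 7 valence electrons is in group 17.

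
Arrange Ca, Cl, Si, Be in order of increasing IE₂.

Ca < Si < Be < Cl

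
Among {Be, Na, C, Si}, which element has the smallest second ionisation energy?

Si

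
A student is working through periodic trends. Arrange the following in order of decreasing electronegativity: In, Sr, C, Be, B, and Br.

Br, C, B, In, Be, Sr

Be is in period 2, group 2; B is in period 2, group 13; C is in period 2, group 14; Br is in period 4, group 17; Sr is in period 5, group 2; In is in period 5, group 13.
Smaller atoms with higher effective nuclear charge are more electronegative.
Neither a single period nor a single group — weigh both effects.
Be > Sr: Be sits above Sr in group 2, so the down-group effect alone puts Be higher.
In > Be: the two effects oppose for this pair; the across-period effect wins (1.78 vs 1.57).
B > In: B sits above In in group 13, so the down-group effect alone puts B higher.
C > B: both are in period 2; the period trend gives C the larger value.
Br > C: period and group pull opposite ways; the across-period shift dominates (2.96 vs 2.55).
Approximate values (Pauling): Be 1.57, B 2.04, C 2.55, Br 2.96, Sr 0.95, In 1.78.
So from highest to lowest: Br > C > B > In > Be > Sr.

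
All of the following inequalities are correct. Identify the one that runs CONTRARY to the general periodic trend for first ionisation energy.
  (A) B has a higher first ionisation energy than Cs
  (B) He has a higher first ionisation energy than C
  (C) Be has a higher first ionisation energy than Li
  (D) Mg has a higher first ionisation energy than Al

(D)

The general trend: first ionisation energy increases across a period and decreases down a group.
(A) B (period 2, group 13) vs Cs (period 6, group 1): the stated order agrees with the simple trend.
(B) He (period 1, group 18) vs C (period 2, group 14): the stated order agrees with the simple trend.
(C) Be (period 2, group 2) vs Li (period 2, group 1): the stated order agrees with the simple trend.
(D) Mg (period 3, group 2) vs Al (period 3, group 13): the stated order contradicts the simple trend.
The exception is (D): Al's single 3p electron is easier to remove than one from Mg's filled 3s².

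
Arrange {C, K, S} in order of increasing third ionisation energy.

S, K, C

After 2 electrons have been removed, what remains? C²⁺ still has 2 valence electrons; K²⁺ is already 1 electron into the core; S²⁺ still has 4 valence electrons.
Usually core removal costs more than valence removal, but here the competition is close: a tightly held n=2 valence electron can cost more to remove than an n=3 core electron, so the actual values have to decide it.
Valence configurations: C²⁺ [He]2s², S²⁺ [Ne]3s²3p².
The numbers (kJ/mol): C 4620, K 4420, S 3357.
So the third ionization energies run S < K < C.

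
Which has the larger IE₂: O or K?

O

Consider each +1 ion: O⁺ still has 5 valence electrons; K⁺ is the bare [Ar] core.
Usually core removal costs more than valence removal, but here the competition is close: a tightly held n=2 valence electron can cost more to remove than an n=3 core electron, so the actual values have to decide it.
The numbers (kJ/mol): O 3388, K 3052.
Overall IE_2 order: K < O.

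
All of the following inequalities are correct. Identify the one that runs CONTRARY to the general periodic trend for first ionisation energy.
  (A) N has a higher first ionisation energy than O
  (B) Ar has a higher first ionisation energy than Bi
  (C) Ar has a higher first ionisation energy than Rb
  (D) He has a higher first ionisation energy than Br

The general trend: first ionisation energy increases across a period and decreases down a group.
(A) N (period 2, group 15) vs O (period 2, group 16): the stated order contradicts the simple trend.
(B) Ar (period 3, group 18) vs Bi (period 6, group 15): the stated order agrees with the simple trend.
(C) Ar (period 3, group 18) vs Rb (period 5, group 1): the stated order agrees with the simple trend.
(D) He (period 1, group 18) vs Br (period 4, group 17): the stated order agrees with the simple trend.
The exception is (A): pairing an electron in O's 2p⁴ costs repulsion energy, so O ionizes more easily than half-filled N (2p³).

(A)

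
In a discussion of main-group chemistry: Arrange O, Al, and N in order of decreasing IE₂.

The second ionization energy removes an electron from the +1 ion. For each element: O⁺ still has 5 valence electrons; Al⁺ still has 2 valence electrons; N⁺ still has 4 valence electrons.
All are still removing valence electrons, so compare the +1 ions as you would atoms: IE_2 generally rises across a period (higher Z_eff) and falls down a group (larger shell), subject to the usual subshell exceptions.
Valence configurations: O⁺ [He]2s²2p³, Al⁺ [Ne]3s², N⁺ [He]2s²2p².
Approximate IE_2 values (kJ/mol): O 3388, Al 1817, N 2856.
So the second ionization energies run Al < N < O.

O, N, Al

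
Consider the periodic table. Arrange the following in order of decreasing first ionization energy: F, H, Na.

H is in period 1, group 1; F is in period 2, group 17; Na is in period 3, group 1.
Removing the outermost electron gets harder across a period and easier down a group.
Here both period and group differ, so the two effects have to be weighed against each other.
H > Na: H sits above Na in group 1, so the down-group effect alone puts H higher.
F > H: period and group pull opposite ways; the across-period shift dominates (1681 vs 1312 kJ/mol).
Approximate values (kJ/mol): H 1312, F 1681, Na 496.
So from highest to lowest: F > H > Na.

F, H, Na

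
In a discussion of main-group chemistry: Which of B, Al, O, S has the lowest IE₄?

After 3 electrons have been removed, what remains? B³⁺ is the bare [He] core; Al³⁺ is the bare [Ne] core; O³⁺ still has 3 valence electrons; S³⁺ still has 3 valence electrons.
Core electrons are held far more tightly than valence electrons, so Al and B top the IE_4 order.
Valence configurations: O³⁺ [He]2s²2p¹, S³⁺ [Ne]3s²3p¹.
Approximate IE_4 values (kJ/mol): B 25026, Al 11577, O 7469, S 4556.
Hence IE_4: S < O < Al < B.

S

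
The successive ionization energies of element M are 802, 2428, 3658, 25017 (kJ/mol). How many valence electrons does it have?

3

Look for the largest jump between consecutive ionization energies: IE4/IE3 ≈ 6.8, far larger than any earlier ratio.
That jump marks the point where a core electron is being removed. So the atom has 3 valence electrons.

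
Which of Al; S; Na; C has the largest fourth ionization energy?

Al

IE_4 is the cost of taking one more electron from the +3 cation: Al³⁺ is the bare [Ne] core; S³⁺ still has 3 valence electrons; Na³⁺ is already 2 electrons into the core; C³⁺ still has 1 valence electron.
Breaking into a closed-shell core is much more expensive than removing a leftover valence electron — Na and Al have the largest IE_4 here.
Valence configurations: S³⁺ [Ne]3s²3p¹, C³⁺ [He]2s¹.
Tabulated IE_4 (kJ/mol): Al 11577, S 4556, Na 9543, C 6223.
Hence IE_4: S < C < Na < Al.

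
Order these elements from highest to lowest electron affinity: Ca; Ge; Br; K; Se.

Br, Se, Ge, K, Ca

K is in period 4, group 1; Ca is in period 4, group 2; Ge is in period 4, group 14; Se is in period 4, group 16; Br is in period 4, group 17.
Adding an electron releases more energy for atoms nearer the top right (short of the noble gases).
All lie in period 4; the across-period trend (electron affinity increases left to right) applies, with the exception below.
Note the exception: K has a higher electron affinity than Ca, contrary to the simple trend — adding an electron to Ca (ns²) has to open a new, higher-energy np subshell, which is unfavourable.
For reference (kJ/mol): K 48, Ca 2, Ge 119, Se 195, Br 325.
So from highest to lowest: Br > Se > Ge > K > Ca.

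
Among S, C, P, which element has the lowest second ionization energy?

P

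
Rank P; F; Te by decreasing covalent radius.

Te > P > F

F is in period 2, group 17; P is in period 3, group 15; Te is in period 5, group 16.
Moving right in a period, electrons are added to the same shell under a stronger nuclear pull, so atoms get smaller; moving down, a new shell is opened and atoms get larger.
These span different periods and groups, so the two trends combine.
P > F: relative to F, both the across-period and down-group shifts push P's atomic radius up.
Te > P: the two effects oppose for this pair; the down-group effect wins (136 vs 111 pm).
Approximate values (pm): F 64, P 111, Te 136.
So from largest to smallest: Te > P > F.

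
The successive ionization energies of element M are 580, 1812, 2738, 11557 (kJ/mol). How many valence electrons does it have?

3

Look for the largest jump between consecutive ionization energies: IE4/IE3 ≈ 4.2, far larger than any earlier ratio.
That jump marks the point where a core electron is being removed. So the atom has 3 valence electrons.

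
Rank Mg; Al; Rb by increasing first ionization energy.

Rb < Al < Mg

Mg is in period 3, group 2; Al is in period 3, group 13; Rb is in period 5, group 1.
Across a period the outer electron is held more tightly (higher IE₁); down a group it sits in a higher shell, more shielded, and comes off more easily.
Neither a single period nor a single group — weigh both effects.
Al > Rb: relative to Rb, both the across-period and down-group shifts push Al's first ionization energy up.
Mg > Al: this pair runs against the simple trend — see the exception note.
Note the exception: Mg has a higher first ionization energy than Al, contrary to the simple trend — Al's single 3p electron is easier to remove than one from Mg's filled 3s².
For reference (kJ/mol): Mg 738, Al 578, Rb 403.
So from lowest to highest: Rb < Al < Mg.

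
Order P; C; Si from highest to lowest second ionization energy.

C > P > Si

After 1 electron has been removed, what remains? P⁺ still has 4 valence electrons; C⁺ still has 3 valence electrons; Si⁺ still has 3 valence electrons.
All are still removing valence electrons, so compare the +1 ions as you would atoms: IE_2 generally rises across a period (higher Z_eff) and falls down a group (larger shell), subject to the usual subshell exceptions.
Valence configurations: P⁺ [Ne]3s²3p², C⁺ [He]2s²2p¹, Si⁺ [Ne]3s²3p¹.
Tabulated IE_2 (kJ/mol): P 1907, C 2353, Si 1577.
So the second ionization energies run Si < P < C.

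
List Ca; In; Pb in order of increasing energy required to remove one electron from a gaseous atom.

In < Ca < Pb

Ca is in period 4, group 2; In is in period 5, group 13; Pb is in period 6, group 14.
First ionization energy rises across a period (greater Z_eff holds electrons more tightly) and falls down a group (valence electrons are farther from the nucleus).
These sit on a diagonal, where the across-period and down-group effects partly cancel.
Ca > In: the two effects oppose for this pair; the down-group effect wins (590 vs 558 kJ/mol).
Pb > Ca: the two effects oppose for this pair; the across-period effect wins (716 vs 590 kJ/mol).
Tabulated first ionization energy (kJ/mol): Ca 590, In 558, Pb 716.
So from lowest to highest: In < Ca < Pb.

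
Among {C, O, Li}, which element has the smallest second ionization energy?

C

Consider each +1 ion: C⁺ still has 3 valence electrons; O⁺ still has 5 valence electrons; Li⁺ is the bare [He] core.
Breaking into a closed-shell core is much more expensive than removing a leftover valence electron — Li has the largest IE_2 here.
Valence configurations: C⁺ [He]2s²2p¹, O⁺ [He]2s²2p³.
The numbers (kJ/mol): C 2353, O 3388, Li 7298.
Putting it together, IE_2: C < O < Li.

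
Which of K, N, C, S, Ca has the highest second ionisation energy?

IE_2 is the cost of taking one more electron from the +1 cation: K⁺ is the bare [Ar] core; N⁺ still has 4 valence electrons; C⁺ still has 3 valence electrons; S⁺ still has 5 valence electrons; Ca⁺ still has 1 valence electron.
Core electrons are held far more tightly than valence electrons, so K tops the IE_2 order.
Valence configurations: N⁺ [He]2s²2p², C⁺ [He]2s²2p¹, S⁺ [Ne]3s²3p³, Ca⁺ [Ar]4s¹.
Approximate IE_2 values (kJ/mol): K 3052, N 2856, C 2353, S 2252, Ca 1145.
Hence IE_2: Ca < S < C < N < K.

K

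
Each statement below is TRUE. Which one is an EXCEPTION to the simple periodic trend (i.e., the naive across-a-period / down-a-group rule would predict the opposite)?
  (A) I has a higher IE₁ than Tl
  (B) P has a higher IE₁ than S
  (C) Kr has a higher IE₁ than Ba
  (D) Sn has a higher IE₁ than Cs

The general trend: IE₁ increases across a period and decreases down a group.
(A) I (period 5, group 17) vs Tl (period 6, group 13): the stated order agrees with the simple trend.
(B) P (period 3, group 15) vs S (period 3, group 16): the stated order contradicts the simple trend.
(C) Kr (period 4, group 18) vs Ba (period 6, group 2): the stated order agrees with the simple trend.
(D) Sn (period 5, group 14) vs Cs (period 6, group 1): the stated order agrees with the simple trend.
The exception is (B): S (3p⁴) ionizes more easily than half-filled P (3p³) because the paired 3p electron in S is pushed out by e⁻–e⁻ repulsion.

(B)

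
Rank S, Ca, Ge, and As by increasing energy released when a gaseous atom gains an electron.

Ca < As < Ge < S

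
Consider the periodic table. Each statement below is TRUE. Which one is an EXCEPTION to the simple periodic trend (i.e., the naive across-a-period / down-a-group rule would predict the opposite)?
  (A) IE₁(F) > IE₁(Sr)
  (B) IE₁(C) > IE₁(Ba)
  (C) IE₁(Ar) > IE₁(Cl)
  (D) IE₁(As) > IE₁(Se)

(D)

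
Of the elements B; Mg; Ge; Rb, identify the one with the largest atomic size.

Rb

Across a period the added protons contract the valence shell; down a group each new principal shell makes the atom larger.
Neither a single period nor a single group — weigh both effects.
Ge > B: period and group pull opposite ways; the down-group shift dominates (121 vs 85 pm).
Mg > Ge: the two effects oppose for this pair; the across-period effect wins (139 vs 121 pm).
Rb > Mg: relative to Mg, both the across-period and down-group shifts push Rb's atomic radius up.
For reference (pm): B 85, Mg 139, Ge 121, Rb 210.
The largest atomic size among these belongs to Rb.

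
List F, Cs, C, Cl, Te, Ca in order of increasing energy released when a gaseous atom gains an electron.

EA tends to increase across a period and decrease down a group, though the pattern is less regular than for IE or radius.
Here both period and group differ, so the two effects have to be weighed against each other.
Cs > Ca: this pair runs against the simple trend — see the exception note.
C > Cs: relative to Cs, both the across-period and down-group shifts push C's electron affinity up.
Te > C: the two effects oppose for this pair; the across-period effect wins (190 vs 122 kJ/mol).
F > Te: relative to Te, both the across-period and down-group shifts push F's electron affinity up.
Cl > F: this pair runs against the simple trend — see the exception note.
Note the exception: Cs has a higher electron affinity than Ca, contrary to the simple trend — adding an electron to Ca (ns²) has to open a new, higher-energy np subshell, which is unfavourable.
Note the exception: Cl has a higher electron affinity than F, contrary to the simple trend — F's small 2p subshell makes the incoming electron feel strong e⁻–e⁻ repulsion, so Cl actually releases more energy on gaining an electron.
Approximate values (kJ/mol): C 122, F 328, Cl 349, Ca 2, Te 190, Cs 46.
So from lowest to highest: Ca < Cs < C < Te < F < Cl.

Ca < Cs < C < Te < F < Cl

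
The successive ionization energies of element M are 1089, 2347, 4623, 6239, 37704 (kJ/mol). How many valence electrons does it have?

4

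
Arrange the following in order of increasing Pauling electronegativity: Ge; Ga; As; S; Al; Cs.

Al is in period 3, group 13; S is in period 3, group 16; Ga is in period 4, group 13; Ge is in period 4, group 14; As is in period 4, group 15; Cs is in period 6, group 1.
Electronegativity increases across a period and decreases down a group, tracking effective nuclear charge and atomic size.
Neither a single period nor a single group — weigh both effects.
Al > Cs: relative to Cs, both the across-period and down-group shifts push Al's electronegativity up.
Ga > Al: this pair runs against the simple trend — see the exception note.
Ge > Ga: both are in period 4; the period trend gives Ge the larger value.
As > Ge: both are in period 4; the period trend gives As the larger value.
S > As: both effects reinforce here, so S is clearly the higher of the two.
Note the exception: Ga has a higher electronegativity than Al, contrary to the simple trend — poor shielding by filled d (and f) subshells raises the heavier element's effective nuclear charge more than the simple down-group trend predicts.
Approximate values (Pauling): Al 1.61, S 2.58, Ga 1.81, Ge 2.01, As 2.18, Cs 0.79.
So from lowest to highest: Cs < Al < Ga < Ge < As < S.

Cs, Al, Ga, Ge, As, S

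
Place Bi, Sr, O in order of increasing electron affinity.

O is in period 2, group 16; Sr is in period 5, group 2; Bi is in period 6, group 15.
Adding an electron releases more energy for atoms nearer the top right (short of the noble gases).
Neither a single period nor a single group — weigh both effects.
Bi > Sr: period and group pull opposite ways; the across-period shift dominates (91 vs 5 kJ/mol).
O > Bi: both effects reinforce here, so O is clearly the higher of the two.
Approximate values (kJ/mol): O 141, Sr 5, Bi 91.
So from lowest to highest: Sr < Bi < O.

Sr < Bi < O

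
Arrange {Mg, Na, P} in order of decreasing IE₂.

After 1 electron has been removed, what remains? Mg⁺ still has 1 valence electron; Na⁺ is the bare [Ne] core; P⁺ still has 4 valence electrons.
Core electrons are held far more tightly than valence electrons, so Na tops the IE_2 order.
Valence configurations: Mg⁺ [Ne]3s¹, P⁺ [Ne]3s²3p².
Tabulated IE_2 (kJ/mol): Mg 1451, Na 4562, P 1907.
Putting it together, IE_2: Mg < P < Na.

Na > P > Mg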